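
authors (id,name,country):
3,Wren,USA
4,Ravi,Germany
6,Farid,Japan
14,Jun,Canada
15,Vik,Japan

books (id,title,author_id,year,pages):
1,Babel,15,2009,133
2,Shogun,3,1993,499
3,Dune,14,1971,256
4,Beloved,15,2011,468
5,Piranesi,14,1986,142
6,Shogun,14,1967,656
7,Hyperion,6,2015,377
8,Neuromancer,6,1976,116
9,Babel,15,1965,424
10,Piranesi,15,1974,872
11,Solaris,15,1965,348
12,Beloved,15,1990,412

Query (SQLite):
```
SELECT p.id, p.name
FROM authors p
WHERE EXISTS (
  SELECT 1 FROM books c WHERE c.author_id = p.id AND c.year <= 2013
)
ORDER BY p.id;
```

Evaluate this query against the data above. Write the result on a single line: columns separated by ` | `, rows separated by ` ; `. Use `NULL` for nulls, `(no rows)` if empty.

For each authors row, check whether any books with matching author_id has year <= 2013.
Keep rows where that is true.

3 | Wren ; 6 | Farid ; 14 | Jun ; 15 | Vik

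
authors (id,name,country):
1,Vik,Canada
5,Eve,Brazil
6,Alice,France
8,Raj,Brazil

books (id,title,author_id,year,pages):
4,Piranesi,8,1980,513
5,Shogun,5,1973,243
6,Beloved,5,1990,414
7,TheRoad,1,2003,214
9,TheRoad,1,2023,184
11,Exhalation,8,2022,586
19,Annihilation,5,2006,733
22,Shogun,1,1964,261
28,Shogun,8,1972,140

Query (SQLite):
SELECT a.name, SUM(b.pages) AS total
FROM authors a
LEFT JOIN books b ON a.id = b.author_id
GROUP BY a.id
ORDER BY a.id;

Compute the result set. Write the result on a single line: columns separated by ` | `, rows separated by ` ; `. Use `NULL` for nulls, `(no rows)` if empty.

LEFT JOIN keeps every authors row; unmatched ones get NULL for books columns.
Group by authors.id and compute SUM(b.pages). SUM over an all-NULL group is NULL.
  1: ids {7, 9, 22} → SUM(b.pages)=659
  5: ids {5, 6, 19} → SUM(b.pages)=1390
  6: ids {—} → SUM(b.pages)=NULL
  8: ids {4, 11, 28} → SUM(b.pages)=1239

Vik | 659 ; Eve | 1390 ; Alice | NULL ; Raj | 1239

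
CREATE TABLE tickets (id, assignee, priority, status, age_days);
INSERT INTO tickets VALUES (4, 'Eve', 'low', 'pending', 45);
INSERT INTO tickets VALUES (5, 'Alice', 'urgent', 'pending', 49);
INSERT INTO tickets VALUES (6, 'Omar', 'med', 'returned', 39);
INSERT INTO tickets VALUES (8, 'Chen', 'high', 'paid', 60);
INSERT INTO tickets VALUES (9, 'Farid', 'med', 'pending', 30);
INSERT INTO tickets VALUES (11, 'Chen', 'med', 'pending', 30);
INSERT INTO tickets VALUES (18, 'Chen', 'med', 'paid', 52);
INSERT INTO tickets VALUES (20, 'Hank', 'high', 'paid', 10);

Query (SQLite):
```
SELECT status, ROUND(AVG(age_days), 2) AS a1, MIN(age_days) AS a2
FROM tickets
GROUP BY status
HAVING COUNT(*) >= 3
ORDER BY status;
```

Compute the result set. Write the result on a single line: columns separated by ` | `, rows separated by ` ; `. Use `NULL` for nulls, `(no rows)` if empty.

Group tickets by status.
Per group compute: ROUND(AVG(age_days), 2), MIN(age_days).
HAVING: drop groups with fewer than 3 rows.
  paid: ids {8, 18, 20} → ROUND(AVG(age_days), 2)=40.67, MIN(age_days)=10
  pending: ids {4, 5, 9, 11} → ROUND(AVG(age_days), 2)=38.5, MIN(age_days)=30
  returned: ids {6} → ROUND(AVG(age_days), 2)=39, MIN(age_days)=39

paid | 40.67 | 10 ; pending | 38.5 | 30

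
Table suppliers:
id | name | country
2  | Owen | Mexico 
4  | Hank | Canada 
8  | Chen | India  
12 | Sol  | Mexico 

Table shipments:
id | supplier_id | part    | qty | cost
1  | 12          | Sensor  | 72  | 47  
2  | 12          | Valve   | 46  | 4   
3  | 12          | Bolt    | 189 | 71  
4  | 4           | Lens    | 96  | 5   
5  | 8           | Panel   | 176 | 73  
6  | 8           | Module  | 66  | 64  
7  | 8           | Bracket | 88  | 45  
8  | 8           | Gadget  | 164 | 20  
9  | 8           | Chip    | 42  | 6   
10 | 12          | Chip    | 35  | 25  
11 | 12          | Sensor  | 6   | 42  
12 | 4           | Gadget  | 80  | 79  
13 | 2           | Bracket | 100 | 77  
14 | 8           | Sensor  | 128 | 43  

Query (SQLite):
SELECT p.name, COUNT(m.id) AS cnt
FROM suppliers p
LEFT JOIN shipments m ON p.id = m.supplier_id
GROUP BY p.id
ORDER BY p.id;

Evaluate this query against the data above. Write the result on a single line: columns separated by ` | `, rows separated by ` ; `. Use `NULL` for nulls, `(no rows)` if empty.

LEFT JOIN keeps every suppliers row; unmatched ones get NULL for shipments columns.
Group by suppliers.id and compute COUNT(m.id). COUNT(col) of an all-NULL group is 0.
  2: ids {13} → COUNT(m.id)=1
  4: ids {4, 12} → COUNT(m.id)=2
  8: ids {5, 6, 7, 8, 9, 14} → COUNT(m.id)=6
  12: ids {1, 2, 3, 10, 11} → COUNT(m.id)=5

Owen | 1 ; Hank | 2 ; Chen | 6 ; Sol | 5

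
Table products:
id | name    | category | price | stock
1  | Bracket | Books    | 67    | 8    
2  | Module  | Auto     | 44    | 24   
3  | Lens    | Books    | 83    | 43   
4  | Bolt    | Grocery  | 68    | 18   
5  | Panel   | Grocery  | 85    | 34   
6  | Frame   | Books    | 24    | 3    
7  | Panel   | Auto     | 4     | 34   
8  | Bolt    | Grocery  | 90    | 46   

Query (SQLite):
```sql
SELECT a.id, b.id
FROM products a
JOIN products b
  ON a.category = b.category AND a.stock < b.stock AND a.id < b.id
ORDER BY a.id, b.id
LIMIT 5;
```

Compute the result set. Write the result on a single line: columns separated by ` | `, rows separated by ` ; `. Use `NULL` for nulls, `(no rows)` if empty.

1 | 3 ; 2 | 7 ; 4 | 5 ; 4 | 8 ; 5 | 8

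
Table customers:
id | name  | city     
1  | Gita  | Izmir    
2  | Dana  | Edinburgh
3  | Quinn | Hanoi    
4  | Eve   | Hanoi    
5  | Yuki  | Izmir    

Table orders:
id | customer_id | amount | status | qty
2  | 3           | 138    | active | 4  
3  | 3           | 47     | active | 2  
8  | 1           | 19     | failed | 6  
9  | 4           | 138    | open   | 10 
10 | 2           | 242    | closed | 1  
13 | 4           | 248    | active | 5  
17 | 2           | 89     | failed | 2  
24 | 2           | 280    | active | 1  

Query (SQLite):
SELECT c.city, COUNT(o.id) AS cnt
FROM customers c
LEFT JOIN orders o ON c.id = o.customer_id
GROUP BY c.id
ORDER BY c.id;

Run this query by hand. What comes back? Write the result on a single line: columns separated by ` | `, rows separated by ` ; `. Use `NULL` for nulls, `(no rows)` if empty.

LEFT JOIN keeps every customers row; unmatched ones get NULL for orders columns.
Group by customers.id and compute COUNT(o.id). COUNT(col) of an all-NULL group is 0.
  1: ids {8} → COUNT(o.id)=1
  2: ids {10, 17, 24} → COUNT(o.id)=3
  3: ids {2, 3} → COUNT(o.id)=2
  4: ids {9, 13} → COUNT(o.id)=2
  5: ids {—} → COUNT(o.id)=0

Izmir | 1 ; Edinburgh | 3 ; Hanoi | 2 ; Hanoi | 2 ; Izmir | 0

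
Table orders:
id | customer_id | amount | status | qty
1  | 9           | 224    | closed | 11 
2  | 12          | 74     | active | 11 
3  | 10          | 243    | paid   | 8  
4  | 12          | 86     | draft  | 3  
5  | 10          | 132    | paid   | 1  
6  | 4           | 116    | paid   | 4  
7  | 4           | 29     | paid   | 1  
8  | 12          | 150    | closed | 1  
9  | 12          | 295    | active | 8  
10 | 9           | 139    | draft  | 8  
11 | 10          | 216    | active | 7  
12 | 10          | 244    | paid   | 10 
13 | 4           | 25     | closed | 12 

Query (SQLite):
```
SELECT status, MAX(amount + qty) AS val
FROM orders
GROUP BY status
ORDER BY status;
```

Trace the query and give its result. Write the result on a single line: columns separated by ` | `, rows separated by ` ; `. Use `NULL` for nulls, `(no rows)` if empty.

active | 303 ; closed | 235 ; draft | 147 ; paid | 254

For each row compute amount + qty.
Group by status; take MAX of the expression per group.
  active: ids {2, 9, 11} → MAX(amount + qty)=303
  closed: ids {1, 8, 13} → MAX(amount + qty)=235
  draft: ids {4, 10} → MAX(amount + qty)=147
  paid: ids {3, 5, 6, 7, 12} → MAX(amount + qty)=254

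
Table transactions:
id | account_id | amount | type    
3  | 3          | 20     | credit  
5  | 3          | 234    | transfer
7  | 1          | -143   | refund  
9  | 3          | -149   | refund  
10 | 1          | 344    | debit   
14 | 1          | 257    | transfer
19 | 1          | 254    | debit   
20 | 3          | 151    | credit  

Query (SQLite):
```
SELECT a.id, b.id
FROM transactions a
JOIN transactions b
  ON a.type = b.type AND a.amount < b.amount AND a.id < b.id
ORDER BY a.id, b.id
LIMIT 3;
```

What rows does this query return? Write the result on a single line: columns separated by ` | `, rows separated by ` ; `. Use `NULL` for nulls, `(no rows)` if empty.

Pairs (a,b) with same type, a.amount < b.amount, a.id < b.id.
type groups: credit:{3,20} debit:{10,19} refund:{7,9} transfer:{5,14}
Ordered by (a.id, b.id); first 3.

3 | 20 ; 5 | 14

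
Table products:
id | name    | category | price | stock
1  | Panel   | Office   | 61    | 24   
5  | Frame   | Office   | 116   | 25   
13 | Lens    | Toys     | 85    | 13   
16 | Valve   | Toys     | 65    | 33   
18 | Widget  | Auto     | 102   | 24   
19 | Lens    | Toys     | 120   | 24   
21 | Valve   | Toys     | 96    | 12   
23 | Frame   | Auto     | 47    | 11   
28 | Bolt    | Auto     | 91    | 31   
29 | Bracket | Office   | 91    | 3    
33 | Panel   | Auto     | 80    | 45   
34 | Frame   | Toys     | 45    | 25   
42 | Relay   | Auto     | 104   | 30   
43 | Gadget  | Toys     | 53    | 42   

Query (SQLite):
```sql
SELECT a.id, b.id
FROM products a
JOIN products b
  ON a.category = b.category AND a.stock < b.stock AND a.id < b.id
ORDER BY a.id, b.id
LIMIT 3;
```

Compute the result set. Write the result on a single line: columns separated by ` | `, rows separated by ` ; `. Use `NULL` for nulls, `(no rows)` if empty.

Pairs (a,b) with same category, a.stock < b.stock, a.id < b.id.
category groups: Auto:{18,23,28,33,42} Office:{1,5,29} Toys:{13,16,19,21,34,43}
Ordered by (a.id, b.id); first 3.

1 | 5 ; 13 | 16 ; 13 | 19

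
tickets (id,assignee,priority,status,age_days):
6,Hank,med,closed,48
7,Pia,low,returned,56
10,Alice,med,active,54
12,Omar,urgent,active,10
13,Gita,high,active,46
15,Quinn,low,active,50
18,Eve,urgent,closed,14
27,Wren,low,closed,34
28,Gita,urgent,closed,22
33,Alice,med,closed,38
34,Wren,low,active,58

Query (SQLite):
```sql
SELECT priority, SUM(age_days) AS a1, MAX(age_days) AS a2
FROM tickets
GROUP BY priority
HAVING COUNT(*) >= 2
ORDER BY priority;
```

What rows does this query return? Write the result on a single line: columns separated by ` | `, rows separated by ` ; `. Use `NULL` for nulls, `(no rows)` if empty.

Group tickets by priority.
Per group compute: SUM(age_days), MAX(age_days).
HAVING: drop groups with fewer than 2 rows.
  high: ids {13} → SUM(age_days)=46, MAX(age_days)=46
  low: ids {7, 15, 27, 34} → SUM(age_days)=198, MAX(age_days)=58
  med: ids {6, 10, 33} → SUM(age_days)=140, MAX(age_days)=54
  urgent: ids {12, 18, 28} → SUM(age_days)=46, MAX(age_days)=22

low | 198 | 58 ; med | 140 | 54 ; urgent | 46 | 22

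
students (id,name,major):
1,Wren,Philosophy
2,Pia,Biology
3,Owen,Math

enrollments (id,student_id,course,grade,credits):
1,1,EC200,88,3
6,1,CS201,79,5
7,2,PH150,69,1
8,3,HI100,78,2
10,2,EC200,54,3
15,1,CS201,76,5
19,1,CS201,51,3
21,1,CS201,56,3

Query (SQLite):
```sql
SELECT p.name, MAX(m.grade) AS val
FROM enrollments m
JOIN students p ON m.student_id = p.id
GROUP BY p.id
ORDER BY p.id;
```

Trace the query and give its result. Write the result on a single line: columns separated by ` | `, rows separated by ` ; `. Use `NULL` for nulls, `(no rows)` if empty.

Wren | 88 ; Pia | 69 ; Owen | 78

Join each enrollments row to its students via student_id.
Group joined rows by students.id; compute MAX(m.grade) per group.
  1: ids {1, 6, 15, 19, 21} → MAX(m.grade)=88
  2: ids {7, 10} → MAX(m.grade)=69
  3: ids {8} → MAX(m.grade)=78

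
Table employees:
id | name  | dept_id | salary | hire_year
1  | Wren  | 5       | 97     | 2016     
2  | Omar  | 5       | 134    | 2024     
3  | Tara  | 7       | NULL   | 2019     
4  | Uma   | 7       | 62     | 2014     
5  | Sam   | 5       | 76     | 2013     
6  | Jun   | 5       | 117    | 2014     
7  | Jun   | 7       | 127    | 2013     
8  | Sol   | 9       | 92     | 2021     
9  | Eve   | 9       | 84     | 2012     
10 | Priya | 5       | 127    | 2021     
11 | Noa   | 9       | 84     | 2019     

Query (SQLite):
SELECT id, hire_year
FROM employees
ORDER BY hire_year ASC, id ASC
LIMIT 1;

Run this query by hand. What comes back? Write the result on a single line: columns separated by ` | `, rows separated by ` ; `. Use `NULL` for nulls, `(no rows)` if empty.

9 | 2012

Sort by hire_year asc, tiebreak id asc: (2012, id=9), (2013, id=5), (2013, id=7), (2014, id=4) …. Take first 1.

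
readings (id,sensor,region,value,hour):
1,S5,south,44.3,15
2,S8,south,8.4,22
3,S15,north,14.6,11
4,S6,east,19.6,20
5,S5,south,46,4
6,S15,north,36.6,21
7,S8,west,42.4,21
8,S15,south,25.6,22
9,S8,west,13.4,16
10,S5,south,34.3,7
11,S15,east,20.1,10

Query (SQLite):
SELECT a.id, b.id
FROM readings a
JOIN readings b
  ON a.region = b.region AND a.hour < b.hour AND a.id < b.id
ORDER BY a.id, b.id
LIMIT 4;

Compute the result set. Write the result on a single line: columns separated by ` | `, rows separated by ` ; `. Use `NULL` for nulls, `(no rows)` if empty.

Pairs (a,b) with same region, a.hour < b.hour, a.id < b.id.
region groups: east:{4,11} north:{3,6} south:{1,2,5,8,10} west:{7,9}
Ordered by (a.id, b.id); first 4.

1 | 2 ; 1 | 8 ; 3 | 6 ; 5 | 8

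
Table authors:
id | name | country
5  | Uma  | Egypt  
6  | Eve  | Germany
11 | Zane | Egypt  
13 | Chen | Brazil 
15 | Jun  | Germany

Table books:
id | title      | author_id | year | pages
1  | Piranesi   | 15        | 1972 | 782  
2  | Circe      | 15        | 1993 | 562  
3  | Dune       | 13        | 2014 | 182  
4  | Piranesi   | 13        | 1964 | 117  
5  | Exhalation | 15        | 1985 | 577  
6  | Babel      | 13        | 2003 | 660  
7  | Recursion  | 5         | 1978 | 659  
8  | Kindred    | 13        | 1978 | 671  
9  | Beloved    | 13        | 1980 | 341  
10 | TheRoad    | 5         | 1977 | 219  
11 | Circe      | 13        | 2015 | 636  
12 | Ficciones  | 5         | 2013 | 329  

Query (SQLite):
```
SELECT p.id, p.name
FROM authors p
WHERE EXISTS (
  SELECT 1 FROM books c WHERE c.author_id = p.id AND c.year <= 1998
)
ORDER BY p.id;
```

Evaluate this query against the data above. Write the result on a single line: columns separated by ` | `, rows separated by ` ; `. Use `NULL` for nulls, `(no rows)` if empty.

5 | Uma ; 13 | Chen ; 15 | Jun

For each authors row, check whether any books with matching author_id has year <= 1998.
Keep rows where that is true.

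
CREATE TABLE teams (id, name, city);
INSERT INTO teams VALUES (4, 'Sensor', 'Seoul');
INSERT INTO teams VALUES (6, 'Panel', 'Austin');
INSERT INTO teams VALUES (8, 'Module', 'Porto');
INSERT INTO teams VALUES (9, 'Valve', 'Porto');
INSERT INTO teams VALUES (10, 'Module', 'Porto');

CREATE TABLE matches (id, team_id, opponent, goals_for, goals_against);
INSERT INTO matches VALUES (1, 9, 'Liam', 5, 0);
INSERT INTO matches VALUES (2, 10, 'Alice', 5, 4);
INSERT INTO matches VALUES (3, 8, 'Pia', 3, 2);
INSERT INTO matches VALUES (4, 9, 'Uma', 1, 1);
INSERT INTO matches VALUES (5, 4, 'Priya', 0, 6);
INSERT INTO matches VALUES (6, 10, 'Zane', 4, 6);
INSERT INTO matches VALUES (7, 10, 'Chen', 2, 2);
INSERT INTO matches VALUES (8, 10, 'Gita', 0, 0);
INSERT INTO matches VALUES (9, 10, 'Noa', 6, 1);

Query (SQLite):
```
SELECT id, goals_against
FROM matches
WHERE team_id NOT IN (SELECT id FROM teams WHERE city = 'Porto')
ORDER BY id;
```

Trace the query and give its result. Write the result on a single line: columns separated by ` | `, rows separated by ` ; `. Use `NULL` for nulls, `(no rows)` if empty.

Inner query: teams.id where city = 'Porto'.
Outer: keep matches rows whose team_id is not in that set.
Inner query → {8, 9, 10}

5 | 6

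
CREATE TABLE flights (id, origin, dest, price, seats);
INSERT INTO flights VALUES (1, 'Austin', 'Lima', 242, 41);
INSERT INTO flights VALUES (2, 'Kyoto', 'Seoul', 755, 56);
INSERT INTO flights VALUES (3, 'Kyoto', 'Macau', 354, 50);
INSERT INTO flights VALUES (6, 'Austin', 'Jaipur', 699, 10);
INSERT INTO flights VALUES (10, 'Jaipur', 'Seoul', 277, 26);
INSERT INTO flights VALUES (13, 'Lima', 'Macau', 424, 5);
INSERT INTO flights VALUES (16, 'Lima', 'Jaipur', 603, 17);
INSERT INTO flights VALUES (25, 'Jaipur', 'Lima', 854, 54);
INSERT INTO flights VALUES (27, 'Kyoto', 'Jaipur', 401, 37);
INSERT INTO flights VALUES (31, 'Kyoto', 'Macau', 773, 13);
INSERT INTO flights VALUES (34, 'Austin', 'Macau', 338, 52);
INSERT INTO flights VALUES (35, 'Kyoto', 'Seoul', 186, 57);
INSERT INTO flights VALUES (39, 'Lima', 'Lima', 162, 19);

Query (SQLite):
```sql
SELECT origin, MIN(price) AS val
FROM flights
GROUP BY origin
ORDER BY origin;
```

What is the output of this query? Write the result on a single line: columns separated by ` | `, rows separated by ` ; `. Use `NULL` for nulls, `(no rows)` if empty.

Partition flights by origin; compute MIN(price) within each group.
  Austin: ids {1, 6, 34} → MIN(price)=242
  Jaipur: ids {10, 25} → MIN(price)=277
  Kyoto: ids {2, 3, 27, 31, 35} → MIN(price)=186
  Lima: ids {13, 16, 39} → MIN(price)=162

Austin | 242 ; Jaipur | 277 ; Kyoto | 186 ; Lima | 162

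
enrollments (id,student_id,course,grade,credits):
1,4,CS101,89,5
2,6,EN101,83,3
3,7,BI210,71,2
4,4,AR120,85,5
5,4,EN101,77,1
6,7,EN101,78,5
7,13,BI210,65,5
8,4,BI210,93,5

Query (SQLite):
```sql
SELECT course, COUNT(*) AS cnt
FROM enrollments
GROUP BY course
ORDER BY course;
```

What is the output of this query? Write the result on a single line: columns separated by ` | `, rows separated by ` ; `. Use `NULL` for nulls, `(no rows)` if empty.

AR120 | 1 ; BI210 | 3 ; CS101 | 1 ; EN101 | 3

Partition enrollments by course; compute COUNT(*) within each group.
  AR120: ids {4} → COUNT(*)=1
  BI210: ids {3, 7, 8} → COUNT(*)=3
  CS101: ids {1} → COUNT(*)=1
  EN101: ids {2, 5, 6} → COUNT(*)=3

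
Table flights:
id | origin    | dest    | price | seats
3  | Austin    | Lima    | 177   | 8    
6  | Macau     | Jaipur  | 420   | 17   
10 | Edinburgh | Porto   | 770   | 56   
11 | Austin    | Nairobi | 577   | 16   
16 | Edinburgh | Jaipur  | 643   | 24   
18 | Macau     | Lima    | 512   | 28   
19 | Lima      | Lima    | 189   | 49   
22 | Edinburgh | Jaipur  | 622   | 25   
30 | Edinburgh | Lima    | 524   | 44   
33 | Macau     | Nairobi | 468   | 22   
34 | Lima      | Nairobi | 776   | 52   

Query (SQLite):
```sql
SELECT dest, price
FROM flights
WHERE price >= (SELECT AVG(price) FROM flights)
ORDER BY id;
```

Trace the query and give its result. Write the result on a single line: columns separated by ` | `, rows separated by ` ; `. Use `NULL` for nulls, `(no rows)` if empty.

Porto | 770 ; Nairobi | 577 ; Jaipur | 643 ; Jaipur | 622 ; Lima | 524 ; Nairobi | 776

Scalar subquery: AVG(price) over all flights rows = 516.181818 (≈; comparison uses full precision).
Keep rows where price >= that value.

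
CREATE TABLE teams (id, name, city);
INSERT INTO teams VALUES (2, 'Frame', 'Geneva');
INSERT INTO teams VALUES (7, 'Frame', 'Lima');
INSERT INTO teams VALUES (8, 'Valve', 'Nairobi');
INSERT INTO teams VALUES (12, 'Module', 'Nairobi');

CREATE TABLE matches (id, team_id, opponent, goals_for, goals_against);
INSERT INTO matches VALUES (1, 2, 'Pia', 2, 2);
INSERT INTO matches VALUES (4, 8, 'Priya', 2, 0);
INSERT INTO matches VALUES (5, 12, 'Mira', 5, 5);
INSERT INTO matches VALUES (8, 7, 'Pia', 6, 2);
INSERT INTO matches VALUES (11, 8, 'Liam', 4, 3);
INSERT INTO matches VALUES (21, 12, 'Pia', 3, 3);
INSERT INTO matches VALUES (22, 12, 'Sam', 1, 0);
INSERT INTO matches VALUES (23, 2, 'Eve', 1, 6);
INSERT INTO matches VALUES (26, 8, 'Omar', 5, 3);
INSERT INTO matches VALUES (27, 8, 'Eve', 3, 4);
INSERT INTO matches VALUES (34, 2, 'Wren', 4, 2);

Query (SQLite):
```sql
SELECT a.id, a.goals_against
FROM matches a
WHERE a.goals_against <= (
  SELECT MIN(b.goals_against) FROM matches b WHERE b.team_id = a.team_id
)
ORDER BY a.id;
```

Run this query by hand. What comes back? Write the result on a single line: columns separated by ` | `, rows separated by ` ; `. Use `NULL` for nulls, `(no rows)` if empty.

1 | 2 ; 4 | 0 ; 8 | 2 ; 22 | 0 ; 34 | 2

For each matches row a, compute MIN(goals_against) over rows sharing a.team_id.
Keep row a if a.goals_against <= that per-group MIN.
  team_id=2: MIN(goals_against) = 2
  team_id=7: MIN(goals_against) = 2
  team_id=8: MIN(goals_against) = 0
  team_id=12: MIN(goals_against) = 0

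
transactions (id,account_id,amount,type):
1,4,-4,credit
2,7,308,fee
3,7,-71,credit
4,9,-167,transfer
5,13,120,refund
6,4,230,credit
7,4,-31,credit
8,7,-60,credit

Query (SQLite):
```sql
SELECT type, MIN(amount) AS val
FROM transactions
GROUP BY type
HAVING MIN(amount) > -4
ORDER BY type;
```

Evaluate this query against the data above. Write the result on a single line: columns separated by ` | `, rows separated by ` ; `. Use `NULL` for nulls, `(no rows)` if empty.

fee | 308 ; refund | 120

Partition transactions by type; compute MIN(amount) within each group.
HAVING: keep groups where MIN(amount) > -4.
  credit: ids {1, 3, 6, 7, 8} → MIN(amount)=-71
  fee: ids {2} → MIN(amount)=308
  refund: ids {5} → MIN(amount)=120
  transfer: ids {4} → MIN(amount)=-167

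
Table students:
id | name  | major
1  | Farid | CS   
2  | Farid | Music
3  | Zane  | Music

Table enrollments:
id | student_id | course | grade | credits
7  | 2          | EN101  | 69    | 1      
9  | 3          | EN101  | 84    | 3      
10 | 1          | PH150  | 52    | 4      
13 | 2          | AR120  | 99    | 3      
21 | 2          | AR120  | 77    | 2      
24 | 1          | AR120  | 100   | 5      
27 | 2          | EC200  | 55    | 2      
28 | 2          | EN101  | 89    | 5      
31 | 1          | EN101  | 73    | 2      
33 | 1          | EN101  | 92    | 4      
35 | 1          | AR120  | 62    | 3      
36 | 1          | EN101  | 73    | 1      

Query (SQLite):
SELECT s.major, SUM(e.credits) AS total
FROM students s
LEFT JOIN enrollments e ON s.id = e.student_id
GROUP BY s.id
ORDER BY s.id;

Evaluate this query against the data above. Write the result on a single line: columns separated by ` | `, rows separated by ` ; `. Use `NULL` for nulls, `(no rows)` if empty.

CS | 19 ; Music | 13 ; Music | 3

LEFT JOIN keeps every students row; unmatched ones get NULL for enrollments columns.
Group by students.id and compute SUM(e.credits). SUM over an all-NULL group is NULL.
  1: ids {10, 24, 31, 33, 35, 36} → SUM(e.credits)=19
  2: ids {7, 13, 21, 27, 28} → SUM(e.credits)=13
  3: ids {9} → SUM(e.credits)=3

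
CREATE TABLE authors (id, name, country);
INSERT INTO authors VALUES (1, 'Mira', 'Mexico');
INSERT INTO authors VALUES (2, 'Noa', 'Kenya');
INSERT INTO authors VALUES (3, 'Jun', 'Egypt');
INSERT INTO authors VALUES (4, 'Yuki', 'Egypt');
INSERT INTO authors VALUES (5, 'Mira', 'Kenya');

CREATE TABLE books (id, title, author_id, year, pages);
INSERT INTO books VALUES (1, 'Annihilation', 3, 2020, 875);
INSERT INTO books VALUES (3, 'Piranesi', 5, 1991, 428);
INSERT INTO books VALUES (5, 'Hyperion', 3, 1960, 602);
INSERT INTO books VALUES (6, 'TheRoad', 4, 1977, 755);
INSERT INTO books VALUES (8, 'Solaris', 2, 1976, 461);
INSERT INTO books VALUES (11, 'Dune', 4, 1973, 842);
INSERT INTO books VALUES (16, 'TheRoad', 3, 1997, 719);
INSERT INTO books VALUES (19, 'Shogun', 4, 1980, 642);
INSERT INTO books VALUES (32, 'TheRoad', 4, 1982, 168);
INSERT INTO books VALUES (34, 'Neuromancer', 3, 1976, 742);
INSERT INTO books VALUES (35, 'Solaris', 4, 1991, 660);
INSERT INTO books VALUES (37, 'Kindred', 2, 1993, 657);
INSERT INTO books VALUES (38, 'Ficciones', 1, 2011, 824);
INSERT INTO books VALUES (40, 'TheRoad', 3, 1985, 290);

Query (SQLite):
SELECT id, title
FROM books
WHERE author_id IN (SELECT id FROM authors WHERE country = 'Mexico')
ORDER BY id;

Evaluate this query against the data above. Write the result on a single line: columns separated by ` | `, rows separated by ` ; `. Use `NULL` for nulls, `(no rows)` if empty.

38 | Ficciones

Inner query: authors.id where country = 'Mexico'.
Outer: keep books rows whose author_id is in that set.
Inner query → {1}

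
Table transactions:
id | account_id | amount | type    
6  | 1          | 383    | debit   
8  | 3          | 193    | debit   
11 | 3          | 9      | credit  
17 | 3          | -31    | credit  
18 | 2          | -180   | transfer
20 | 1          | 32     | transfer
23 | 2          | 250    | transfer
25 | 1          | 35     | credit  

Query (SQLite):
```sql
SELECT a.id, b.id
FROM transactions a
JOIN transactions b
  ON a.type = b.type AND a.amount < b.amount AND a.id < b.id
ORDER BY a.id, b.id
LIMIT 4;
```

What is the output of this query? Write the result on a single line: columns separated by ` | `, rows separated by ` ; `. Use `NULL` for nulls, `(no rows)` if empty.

11 | 25 ; 17 | 25 ; 18 | 20 ; 18 | 23

Pairs (a,b) with same type, a.amount < b.amount, a.id < b.id.
type groups: credit:{11,17,25} debit:{6,8} transfer:{18,20,23}
Ordered by (a.id, b.id); first 4.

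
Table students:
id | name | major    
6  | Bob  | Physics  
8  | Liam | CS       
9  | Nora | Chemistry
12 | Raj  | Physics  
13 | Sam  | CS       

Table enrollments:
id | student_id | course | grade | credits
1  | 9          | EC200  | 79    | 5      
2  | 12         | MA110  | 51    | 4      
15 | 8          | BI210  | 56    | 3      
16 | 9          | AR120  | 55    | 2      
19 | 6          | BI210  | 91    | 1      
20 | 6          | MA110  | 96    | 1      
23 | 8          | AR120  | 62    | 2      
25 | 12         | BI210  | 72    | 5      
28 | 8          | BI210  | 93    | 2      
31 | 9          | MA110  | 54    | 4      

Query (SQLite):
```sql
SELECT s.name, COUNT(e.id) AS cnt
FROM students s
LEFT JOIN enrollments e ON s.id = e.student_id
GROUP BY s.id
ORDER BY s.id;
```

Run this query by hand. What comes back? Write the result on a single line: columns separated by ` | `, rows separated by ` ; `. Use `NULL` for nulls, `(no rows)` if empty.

Bob | 2 ; Liam | 3 ; Nora | 3 ; Raj | 2 ; Sam | 0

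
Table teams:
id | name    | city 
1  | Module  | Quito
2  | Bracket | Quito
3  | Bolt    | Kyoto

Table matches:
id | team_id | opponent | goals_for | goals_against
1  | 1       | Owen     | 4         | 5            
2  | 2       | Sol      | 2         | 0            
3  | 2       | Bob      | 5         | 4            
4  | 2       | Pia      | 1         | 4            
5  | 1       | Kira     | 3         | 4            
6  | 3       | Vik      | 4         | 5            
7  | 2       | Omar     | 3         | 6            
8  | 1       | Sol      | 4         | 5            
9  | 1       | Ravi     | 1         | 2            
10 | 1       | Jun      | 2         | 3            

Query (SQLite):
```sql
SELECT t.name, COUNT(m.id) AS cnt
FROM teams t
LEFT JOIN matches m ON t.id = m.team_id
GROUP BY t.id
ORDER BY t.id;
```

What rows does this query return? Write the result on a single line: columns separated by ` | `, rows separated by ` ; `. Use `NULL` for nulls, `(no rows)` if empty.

Module | 5 ; Bracket | 4 ; Bolt | 1

LEFT JOIN keeps every teams row; unmatched ones get NULL for matches columns.
Group by teams.id and compute COUNT(m.id). COUNT(col) of an all-NULL group is 0.
  1: ids {1, 5, 8, 9, 10} → COUNT(m.id)=5
  2: ids {2, 3, 4, 7} → COUNT(m.id)=4
  3: ids {6} → COUNT(m.id)=1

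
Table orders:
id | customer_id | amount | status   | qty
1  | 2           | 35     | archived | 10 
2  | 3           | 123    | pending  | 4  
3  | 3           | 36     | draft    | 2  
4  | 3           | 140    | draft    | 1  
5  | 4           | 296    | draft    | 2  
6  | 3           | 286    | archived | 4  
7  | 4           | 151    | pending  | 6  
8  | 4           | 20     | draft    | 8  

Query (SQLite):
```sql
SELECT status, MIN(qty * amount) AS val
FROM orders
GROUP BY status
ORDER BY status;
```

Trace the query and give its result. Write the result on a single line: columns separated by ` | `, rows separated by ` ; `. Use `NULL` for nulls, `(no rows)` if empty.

For each row compute qty * amount.
Group by status; take MIN of the expression per group.
  archived: ids {1, 6} → MIN(qty * amount)=350
  draft: ids {3, 4, 5, 8} → MIN(qty * amount)=72
  pending: ids {2, 7} → MIN(qty * amount)=492

archived | 350 ; draft | 72 ; pending | 492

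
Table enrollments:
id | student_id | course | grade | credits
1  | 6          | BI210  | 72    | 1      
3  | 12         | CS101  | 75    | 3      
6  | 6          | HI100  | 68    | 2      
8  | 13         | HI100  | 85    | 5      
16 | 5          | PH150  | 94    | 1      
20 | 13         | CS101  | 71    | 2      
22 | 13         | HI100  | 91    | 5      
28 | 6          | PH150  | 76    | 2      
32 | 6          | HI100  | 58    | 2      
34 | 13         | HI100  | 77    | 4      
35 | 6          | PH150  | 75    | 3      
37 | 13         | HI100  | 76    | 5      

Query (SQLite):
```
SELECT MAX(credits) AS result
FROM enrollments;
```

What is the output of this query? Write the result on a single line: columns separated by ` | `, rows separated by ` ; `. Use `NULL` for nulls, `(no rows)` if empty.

5

All credits values: [1, 3, 2, 5, 1, 2, 5, 2, 2, 4, 3, 5].
MAX of non-NULL values = 5.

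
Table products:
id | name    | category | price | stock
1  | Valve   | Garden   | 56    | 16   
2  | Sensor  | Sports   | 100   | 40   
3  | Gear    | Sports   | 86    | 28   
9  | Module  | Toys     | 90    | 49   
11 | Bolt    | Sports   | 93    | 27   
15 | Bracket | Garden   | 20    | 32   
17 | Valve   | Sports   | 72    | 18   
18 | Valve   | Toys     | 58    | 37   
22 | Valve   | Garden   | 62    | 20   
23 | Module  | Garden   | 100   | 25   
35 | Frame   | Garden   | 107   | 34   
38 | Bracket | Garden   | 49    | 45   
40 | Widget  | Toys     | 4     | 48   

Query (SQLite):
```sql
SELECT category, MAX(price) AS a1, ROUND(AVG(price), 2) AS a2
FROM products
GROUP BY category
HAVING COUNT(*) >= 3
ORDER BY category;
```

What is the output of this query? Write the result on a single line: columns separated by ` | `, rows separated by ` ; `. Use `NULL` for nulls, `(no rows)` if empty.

Group products by category.
Per group compute: MAX(price), ROUND(AVG(price), 2).
HAVING: drop groups with fewer than 3 rows.
  Garden: ids {1, 15, 22, 23, 35, 38} → MAX(price)=107, ROUND(AVG(price), 2)=65.67
  Sports: ids {2, 3, 11, 17} → MAX(price)=100, ROUND(AVG(price), 2)=87.75
  Toys: ids {9, 18, 40} → MAX(price)=90, ROUND(AVG(price), 2)=50.67

Garden | 107 | 65.67 ; Sports | 100 | 87.75 ; Toys | 90 | 50.67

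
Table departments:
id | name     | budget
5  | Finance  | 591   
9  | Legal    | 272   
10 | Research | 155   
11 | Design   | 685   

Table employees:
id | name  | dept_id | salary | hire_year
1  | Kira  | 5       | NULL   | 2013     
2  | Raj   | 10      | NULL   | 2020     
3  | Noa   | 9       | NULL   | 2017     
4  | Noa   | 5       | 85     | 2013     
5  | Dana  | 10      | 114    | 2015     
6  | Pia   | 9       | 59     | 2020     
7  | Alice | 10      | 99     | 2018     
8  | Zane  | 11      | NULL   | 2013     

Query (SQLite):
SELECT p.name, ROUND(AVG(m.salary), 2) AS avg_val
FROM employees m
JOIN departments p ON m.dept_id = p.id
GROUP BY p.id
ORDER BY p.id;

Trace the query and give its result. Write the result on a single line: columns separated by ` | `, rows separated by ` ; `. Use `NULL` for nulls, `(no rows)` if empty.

Join each employees row to its departments via dept_id.
Group joined rows by departments.id; compute ROUND(AVG(m.salary), 2) per group.
  5: ids {1, 4} → ROUND(AVG(m.salary), 2)=85
  9: ids {3, 6} → ROUND(AVG(m.salary), 2)=59
  10: ids {2, 5, 7} → ROUND(AVG(m.salary), 2)=106.5
  11: ids {8} → ROUND(AVG(m.salary), 2)=NULL

Finance | 85 ; Legal | 59 ; Research | 106.5 ; Design | NULL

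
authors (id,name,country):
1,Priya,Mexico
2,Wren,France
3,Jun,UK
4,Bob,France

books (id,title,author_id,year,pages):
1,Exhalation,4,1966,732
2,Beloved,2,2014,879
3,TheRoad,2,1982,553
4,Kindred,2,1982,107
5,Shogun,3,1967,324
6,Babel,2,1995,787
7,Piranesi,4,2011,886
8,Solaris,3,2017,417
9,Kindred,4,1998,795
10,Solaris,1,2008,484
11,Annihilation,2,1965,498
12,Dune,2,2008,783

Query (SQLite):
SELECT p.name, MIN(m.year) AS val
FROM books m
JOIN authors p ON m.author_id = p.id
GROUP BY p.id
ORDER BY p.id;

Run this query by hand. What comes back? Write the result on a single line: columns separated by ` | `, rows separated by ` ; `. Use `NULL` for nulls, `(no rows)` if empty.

Join each books row to its authors via author_id.
Group joined rows by authors.id; compute MIN(m.year) per group.
  1: ids {10} → MIN(m.year)=2008
  2: ids {2, 3, 4, 6, 11, 12} → MIN(m.year)=1965
  3: ids {5, 8} → MIN(m.year)=1967
  4: ids {1, 7, 9} → MIN(m.year)=1966

Priya | 2008 ; Wren | 1965 ; Jun | 1967 ; Bob | 1966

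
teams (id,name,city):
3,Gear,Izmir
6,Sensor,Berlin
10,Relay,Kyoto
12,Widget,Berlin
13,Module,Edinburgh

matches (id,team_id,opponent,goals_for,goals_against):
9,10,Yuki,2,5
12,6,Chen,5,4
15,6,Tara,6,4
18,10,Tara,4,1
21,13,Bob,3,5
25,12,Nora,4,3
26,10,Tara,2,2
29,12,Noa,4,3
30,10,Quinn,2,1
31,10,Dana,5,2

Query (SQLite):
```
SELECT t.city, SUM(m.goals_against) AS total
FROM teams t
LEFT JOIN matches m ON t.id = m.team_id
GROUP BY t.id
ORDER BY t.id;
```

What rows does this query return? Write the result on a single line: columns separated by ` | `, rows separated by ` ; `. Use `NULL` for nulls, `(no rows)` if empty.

LEFT JOIN keeps every teams row; unmatched ones get NULL for matches columns.
Group by teams.id and compute SUM(m.goals_against). SUM over an all-NULL group is NULL.
  3: ids {—} → SUM(m.goals_against)=NULL
  6: ids {12, 15} → SUM(m.goals_against)=8
  10: ids {9, 18, 26, 30, 31} → SUM(m.goals_against)=11
  12: ids {25, 29} → SUM(m.goals_against)=6
  13: ids {21} → SUM(m.goals_against)=5

Izmir | NULL ; Berlin | 8 ; Kyoto | 11 ; Berlin | 6 ; Edinburgh | 5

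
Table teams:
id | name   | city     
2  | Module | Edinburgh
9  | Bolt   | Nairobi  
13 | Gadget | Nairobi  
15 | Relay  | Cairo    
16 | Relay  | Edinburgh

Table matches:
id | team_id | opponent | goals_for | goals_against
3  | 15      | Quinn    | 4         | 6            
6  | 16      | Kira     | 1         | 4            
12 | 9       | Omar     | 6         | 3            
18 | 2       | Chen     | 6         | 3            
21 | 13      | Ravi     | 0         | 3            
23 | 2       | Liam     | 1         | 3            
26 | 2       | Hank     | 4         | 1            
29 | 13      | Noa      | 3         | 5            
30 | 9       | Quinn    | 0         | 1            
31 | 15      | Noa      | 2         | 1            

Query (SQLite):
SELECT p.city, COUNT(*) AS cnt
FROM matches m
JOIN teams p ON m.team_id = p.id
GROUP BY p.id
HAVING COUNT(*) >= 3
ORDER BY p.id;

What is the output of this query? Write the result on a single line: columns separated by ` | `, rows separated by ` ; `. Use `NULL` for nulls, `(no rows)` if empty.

Join each matches row to its teams via team_id.
Group joined rows by teams.id; compute COUNT(*) per group.
HAVING: keep groups with count ≥ 3.
  2: ids {18, 23, 26} → COUNT(*)=3
  9: ids {12, 30} → COUNT(*)=2
  13: ids {21, 29} → COUNT(*)=2
  15: ids {3, 31} → COUNT(*)=2
  16: ids {6} → COUNT(*)=1

Edinburgh | 3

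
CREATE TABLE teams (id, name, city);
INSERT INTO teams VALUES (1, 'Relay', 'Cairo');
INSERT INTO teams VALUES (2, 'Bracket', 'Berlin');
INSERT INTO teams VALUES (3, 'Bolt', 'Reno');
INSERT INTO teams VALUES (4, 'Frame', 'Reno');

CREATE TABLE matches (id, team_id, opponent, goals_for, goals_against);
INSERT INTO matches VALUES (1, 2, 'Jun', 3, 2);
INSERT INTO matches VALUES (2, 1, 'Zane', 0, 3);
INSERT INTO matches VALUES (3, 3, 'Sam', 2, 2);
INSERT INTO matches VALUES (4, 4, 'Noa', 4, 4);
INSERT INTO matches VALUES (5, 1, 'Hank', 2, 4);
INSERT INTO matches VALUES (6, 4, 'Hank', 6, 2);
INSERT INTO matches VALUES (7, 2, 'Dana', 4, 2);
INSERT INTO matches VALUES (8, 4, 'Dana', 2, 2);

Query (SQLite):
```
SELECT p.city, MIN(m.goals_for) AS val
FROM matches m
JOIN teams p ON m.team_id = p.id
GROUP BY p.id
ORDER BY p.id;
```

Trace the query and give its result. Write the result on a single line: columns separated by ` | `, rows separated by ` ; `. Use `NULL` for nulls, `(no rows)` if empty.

Join each matches row to its teams via team_id.
Group joined rows by teams.id; compute MIN(m.goals_for) per group.
  1: ids {2, 5} → MIN(m.goals_for)=0
  2: ids {1, 7} → MIN(m.goals_for)=3
  3: ids {3} → MIN(m.goals_for)=2
  4: ids {4, 6, 8} → MIN(m.goals_for)=2

Cairo | 0 ; Berlin | 3 ; Reno | 2 ; Reno | 2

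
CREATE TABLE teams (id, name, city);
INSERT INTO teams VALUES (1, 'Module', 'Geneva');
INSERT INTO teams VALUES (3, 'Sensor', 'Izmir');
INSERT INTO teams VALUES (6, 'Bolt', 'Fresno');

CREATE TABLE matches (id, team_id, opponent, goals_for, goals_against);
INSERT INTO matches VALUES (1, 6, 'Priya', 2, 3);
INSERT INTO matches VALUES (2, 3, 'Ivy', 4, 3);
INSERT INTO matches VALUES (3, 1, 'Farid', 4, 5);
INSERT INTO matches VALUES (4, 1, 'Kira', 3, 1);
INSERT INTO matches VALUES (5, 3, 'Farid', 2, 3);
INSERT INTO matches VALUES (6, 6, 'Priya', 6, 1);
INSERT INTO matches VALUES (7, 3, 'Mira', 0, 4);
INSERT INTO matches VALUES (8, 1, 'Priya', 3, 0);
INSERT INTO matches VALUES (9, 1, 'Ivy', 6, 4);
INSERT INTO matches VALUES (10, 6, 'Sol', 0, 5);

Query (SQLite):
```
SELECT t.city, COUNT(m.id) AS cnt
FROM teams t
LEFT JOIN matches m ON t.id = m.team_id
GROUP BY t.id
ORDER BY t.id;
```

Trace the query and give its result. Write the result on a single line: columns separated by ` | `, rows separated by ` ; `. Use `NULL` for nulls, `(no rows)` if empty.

LEFT JOIN keeps every teams row; unmatched ones get NULL for matches columns.
Group by teams.id and compute COUNT(m.id). COUNT(col) of an all-NULL group is 0.
  1: ids {3, 4, 8, 9} → COUNT(m.id)=4
  3: ids {2, 5, 7} → COUNT(m.id)=3
  6: ids {1, 6, 10} → COUNT(m.id)=3

Geneva | 4 ; Izmir | 3 ; Fresno | 3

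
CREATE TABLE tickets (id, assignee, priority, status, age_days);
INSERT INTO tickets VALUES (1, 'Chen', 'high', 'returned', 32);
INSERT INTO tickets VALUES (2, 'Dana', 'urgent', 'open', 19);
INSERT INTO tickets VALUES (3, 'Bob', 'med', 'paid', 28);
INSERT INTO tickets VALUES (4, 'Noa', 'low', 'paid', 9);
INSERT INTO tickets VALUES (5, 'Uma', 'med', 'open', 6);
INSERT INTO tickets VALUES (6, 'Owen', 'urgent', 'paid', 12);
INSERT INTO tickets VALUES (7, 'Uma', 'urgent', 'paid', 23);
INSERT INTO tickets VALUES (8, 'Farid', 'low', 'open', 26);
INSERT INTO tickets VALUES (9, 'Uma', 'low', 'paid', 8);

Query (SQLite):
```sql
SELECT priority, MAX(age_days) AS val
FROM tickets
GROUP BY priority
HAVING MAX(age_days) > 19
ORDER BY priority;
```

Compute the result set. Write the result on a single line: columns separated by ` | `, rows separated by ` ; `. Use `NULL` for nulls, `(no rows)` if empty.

Partition tickets by priority; compute MAX(age_days) within each group.
HAVING: keep groups where MAX(age_days) > 19.
  high: ids {1} → MAX(age_days)=32
  low: ids {4, 8, 9} → MAX(age_days)=26
  med: ids {3, 5} → MAX(age_days)=28
  urgent: ids {2, 6, 7} → MAX(age_days)=23

high | 32 ; low | 26 ; med | 28 ; urgent | 23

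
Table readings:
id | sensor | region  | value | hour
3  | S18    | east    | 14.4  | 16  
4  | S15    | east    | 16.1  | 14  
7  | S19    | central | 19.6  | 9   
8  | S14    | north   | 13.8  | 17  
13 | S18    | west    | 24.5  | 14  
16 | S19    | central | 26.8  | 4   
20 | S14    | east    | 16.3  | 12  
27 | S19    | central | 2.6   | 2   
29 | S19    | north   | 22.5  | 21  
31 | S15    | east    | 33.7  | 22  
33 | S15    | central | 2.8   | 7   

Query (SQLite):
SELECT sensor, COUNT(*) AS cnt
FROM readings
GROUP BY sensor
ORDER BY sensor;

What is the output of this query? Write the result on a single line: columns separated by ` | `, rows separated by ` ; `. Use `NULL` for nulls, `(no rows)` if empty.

S14 | 2 ; S15 | 3 ; S18 | 2 ; S19 | 4

Partition readings by sensor; compute COUNT(*) within each group.
  S14: ids {8, 20} → COUNT(*)=2
  S15: ids {4, 31, 33} → COUNT(*)=3
  S18: ids {3, 13} → COUNT(*)=2
  S19: ids {7, 16, 27, 29} → COUNT(*)=4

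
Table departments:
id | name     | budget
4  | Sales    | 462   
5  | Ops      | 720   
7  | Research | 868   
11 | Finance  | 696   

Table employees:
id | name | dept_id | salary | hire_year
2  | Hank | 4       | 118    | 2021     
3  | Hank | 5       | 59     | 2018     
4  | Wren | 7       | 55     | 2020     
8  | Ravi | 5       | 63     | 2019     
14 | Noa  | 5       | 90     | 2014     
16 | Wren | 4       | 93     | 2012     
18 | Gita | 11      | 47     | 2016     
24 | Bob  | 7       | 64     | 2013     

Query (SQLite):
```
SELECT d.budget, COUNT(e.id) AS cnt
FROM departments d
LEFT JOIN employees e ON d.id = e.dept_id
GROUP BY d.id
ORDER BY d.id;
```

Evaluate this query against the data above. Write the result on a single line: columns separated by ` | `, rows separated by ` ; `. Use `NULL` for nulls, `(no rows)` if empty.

LEFT JOIN keeps every departments row; unmatched ones get NULL for employees columns.
Group by departments.id and compute COUNT(e.id). COUNT(col) of an all-NULL group is 0.
  4: ids {2, 16} → COUNT(e.id)=2
  5: ids {3, 8, 14} → COUNT(e.id)=3
  7: ids {4, 24} → COUNT(e.id)=2
  11: ids {18} → COUNT(e.id)=1

462 | 2 ; 720 | 3 ; 868 | 2 ; 696 | 1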